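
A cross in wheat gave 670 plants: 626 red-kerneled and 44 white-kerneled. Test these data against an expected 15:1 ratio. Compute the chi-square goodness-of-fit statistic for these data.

The 15:1 ratio has 16 parts, so with N = 670 the expected counts are:
  red-kerneled: 670 × 15/16 = 628.125
  white-kerneled: 670 × 1/16 = 41.875
χ² = Σ (O − E)² / E
  red-kerneled: (626 − 628.125)² / 628.125 = 0.0072
  white-kerneled: (44 − 41.875)² / 41.875 = 0.1078
χ² = 0.0072 + 0.1078 = 0.115

0.115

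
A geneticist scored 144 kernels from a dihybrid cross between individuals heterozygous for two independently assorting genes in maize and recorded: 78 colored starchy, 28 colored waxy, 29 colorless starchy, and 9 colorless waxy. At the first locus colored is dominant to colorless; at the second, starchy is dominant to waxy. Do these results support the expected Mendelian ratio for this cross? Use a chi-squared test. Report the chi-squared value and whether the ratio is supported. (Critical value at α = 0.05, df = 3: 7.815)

0.296; consistent

A dihybrid F₂ with independent assortment and complete dominance at both loci gives a 9:3:3:1 phenotypic ratio.
Expected counts for N = 144 under a 9:3:3:1 ratio (total parts = 16):
  colored starchy: 144 × 9/16 = 81
  colored waxy: 144 × 3/16 = 27
  colorless starchy: 144 × 3/16 = 27
  colorless waxy: 144 × 1/16 = 9
χ² = Σ (O − E)² / E
  colored starchy: (78 − 81)² / 81 = 0.1111
  colored waxy: (28 − 27)² / 27 = 0.0370
  colorless starchy: (29 − 27)² / 27 = 0.1481
  colorless waxy: (9 − 9)² / 9 = 0.0000
χ² = 0.1111 + 0.0370 + 0.1481 + 0.0000 = 0.2962 ≈ 0.296
Degrees of freedom = 4 − 1 = 3; critical value at α = 0.05 is 7.815.
Since 0.296 < 7.815, we fail to reject the null hypothesis — the data are consistent with the 9:3:3:1 ratio.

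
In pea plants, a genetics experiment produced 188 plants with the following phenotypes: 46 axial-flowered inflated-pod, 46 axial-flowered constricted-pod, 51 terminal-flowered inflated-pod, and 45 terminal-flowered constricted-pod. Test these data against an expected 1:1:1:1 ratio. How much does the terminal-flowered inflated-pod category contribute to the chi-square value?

Total ratio parts = 4. Expected numbers out of 188:
  axial-flowered inflated-pod: 188 × 1/4 = 47
  axial-flowered constricted-pod: 188 × 1/4 = 47
  terminal-flowered inflated-pod: 188 × 1/4 = 47
  terminal-flowered constricted-pod: 188 × 1/4 = 47
Contribution of terminal-flowered inflated-pod: (51 − 47)² / 47 = 0.3404

0.340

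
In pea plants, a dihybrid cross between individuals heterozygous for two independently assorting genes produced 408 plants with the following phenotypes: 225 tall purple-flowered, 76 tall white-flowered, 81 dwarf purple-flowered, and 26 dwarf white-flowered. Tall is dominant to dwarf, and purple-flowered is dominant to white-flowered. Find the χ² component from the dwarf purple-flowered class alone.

A dihybrid F₂ with independent assortment and complete dominance at both loci gives a 9:3:3:1 phenotypic ratio.
Under the 9:3:3:1 hypothesis (Σ ratio = 16, N = 408):
  tall purple-flowered: 408 × 9/16 = 229.5
  tall white-flowered: 408 × 3/16 = 76.5
  dwarf purple-flowered: 408 × 3/16 = 76.5
  dwarf white-flowered: 408 × 1/16 = 25.5
Contribution of dwarf purple-flowered: (81 − 76.5)² / 76.5 = 0.2647

0.265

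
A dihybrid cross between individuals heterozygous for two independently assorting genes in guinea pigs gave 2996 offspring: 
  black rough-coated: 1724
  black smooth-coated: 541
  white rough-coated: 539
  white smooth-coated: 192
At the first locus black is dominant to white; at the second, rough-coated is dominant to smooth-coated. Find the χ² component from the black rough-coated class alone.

A dihybrid F₂ with independent assortment and complete dominance at both loci gives a 9:3:3:1 phenotypic ratio.
The 9:3:3:1 ratio has 16 parts, so with N = 2996 the expected counts are:
  black rough-coated: 2996 × 9/16 = 1685.25
  black smooth-coated: 2996 × 3/16 = 561.75
  white rough-coated: 2996 × 3/16 = 561.75
  white smooth-coated: 2996 × 1/16 = 187.25
Contribution of black rough-coated: (1724 − 1685.25)² / 1685.25 = 0.8910

0.891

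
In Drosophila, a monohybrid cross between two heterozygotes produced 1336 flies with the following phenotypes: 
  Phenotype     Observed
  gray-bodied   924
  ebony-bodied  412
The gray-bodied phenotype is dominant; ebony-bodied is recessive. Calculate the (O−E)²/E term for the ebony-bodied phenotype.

18.216

For a monohybrid cross between heterozygotes with complete dominance, the expected phenotypic ratio is 3:1.
Expected counts for N = 1336 under a 3:1 ratio (total parts = 4):
  gray-bodied: 1336 × 3/4 = 1002
  ebony-bodied: 1336 × 1/4 = 334
Contribution of ebony-bodied: (412 − 334)² / 334 = 18.2156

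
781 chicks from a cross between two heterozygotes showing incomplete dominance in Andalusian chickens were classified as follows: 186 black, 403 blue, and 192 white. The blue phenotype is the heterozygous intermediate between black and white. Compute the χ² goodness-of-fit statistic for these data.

0.892

With incomplete dominance, a heterozygote × heterozygote cross gives a 1:2:1 phenotypic ratio.
Under the 1:2:1 hypothesis (Σ ratio = 4, N = 781):
  black: 781 × 1/4 = 195.25
  blue: 781 × 2/4 = 390.5
  white: 781 × 1/4 = 195.25
χ² = Σ (O − E)² / E
  black: (186 − 195.25)² / 195.25 = 0.4382
  blue: (403 − 390.5)² / 390.5 = 0.4001
  white: (192 − 195.25)² / 195.25 = 0.0541
χ² = 0.4382 + 0.4001 + 0.0541 = 0.8924 ≈ 0.892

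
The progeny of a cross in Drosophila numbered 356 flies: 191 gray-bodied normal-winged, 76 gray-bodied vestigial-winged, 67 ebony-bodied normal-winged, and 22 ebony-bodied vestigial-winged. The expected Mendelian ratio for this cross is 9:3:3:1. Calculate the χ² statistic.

1.713

Total ratio parts = 16. Expected numbers out of 356:
  gray-bodied normal-winged: 356 × 9/16 = 200.25
  gray-bodied vestigial-winged: 356 × 3/16 = 66.75
  ebony-bodied normal-winged: 356 × 3/16 = 66.75
  ebony-bodied vestigial-winged: 356 × 1/16 = 22.25
χ² = Σ (O − E)² / E
  gray-bodied normal-winged: (191 − 200.25)² / 200.25 = 0.4273
  gray-bodied vestigial-winged: (76 − 66.75)² / 66.75 = 1.2818
  ebony-bodied normal-winged: (67 − 66.75)² / 66.75 = 0.0009
  ebony-bodied vestigial-winged: (22 − 22.25)² / 22.25 = 0.0028
χ² = 0.4273 + 1.2818 + 0.0009 + 0.0028 = 1.7128 ≈ 1.713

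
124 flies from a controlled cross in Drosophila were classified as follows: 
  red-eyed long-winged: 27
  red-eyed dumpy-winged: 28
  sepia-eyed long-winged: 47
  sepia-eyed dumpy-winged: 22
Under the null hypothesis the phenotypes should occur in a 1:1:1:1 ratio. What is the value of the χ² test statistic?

11.677

Total ratio parts = 4. Expected numbers out of 124:
  red-eyed long-winged: 124 × 1/4 = 31
  red-eyed dumpy-winged: 124 × 1/4 = 31
  sepia-eyed long-winged: 124 × 1/4 = 31
  sepia-eyed dumpy-winged: 124 × 1/4 = 31
χ² = Σ (O − E)² / E
  red-eyed long-winged: (27 − 31)² / 31 = 0.5161
  red-eyed dumpy-winged: (28 − 31)² / 31 = 0.2903
  sepia-eyed long-winged: (47 − 31)² / 31 = 8.2581
  sepia-eyed dumpy-winged: (22 − 31)² / 31 = 2.6129
χ² = 0.5161 + 0.2903 + 8.2581 + 2.6129 = 11.6774 ≈ 11.677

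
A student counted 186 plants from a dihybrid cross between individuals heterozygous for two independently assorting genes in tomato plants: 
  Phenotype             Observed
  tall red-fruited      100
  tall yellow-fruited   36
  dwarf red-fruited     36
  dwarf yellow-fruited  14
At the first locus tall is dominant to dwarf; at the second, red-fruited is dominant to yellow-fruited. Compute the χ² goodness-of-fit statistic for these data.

A dihybrid F₂ with independent assortment and complete dominance at both loci gives a 9:3:3:1 phenotypic ratio.
Expected counts for N = 186 under a 9:3:3:1 ratio (total parts = 16):
  tall red-fruited: 186 × 9/16 = 104.625
  tall yellow-fruited: 186 × 3/16 = 34.875
  dwarf red-fruited: 186 × 3/16 = 34.875
  dwarf yellow-fruited: 186 × 1/16 = 11.625
χ² = Σ (O − E)² / E
  tall red-fruited: (100 − 104.625)² / 104.625 = 0.2045
  tall yellow-fruited: (36 − 34.875)² / 34.875 = 0.0363
  dwarf red-fruited: (36 − 34.875)² / 34.875 = 0.0363
  dwarf yellow-fruited: (14 − 11.625)² / 11.625 = 0.4852
χ² = 0.2045 + 0.0363 + 0.0363 + 0.4852 = 0.7623 ≈ 0.762

0.762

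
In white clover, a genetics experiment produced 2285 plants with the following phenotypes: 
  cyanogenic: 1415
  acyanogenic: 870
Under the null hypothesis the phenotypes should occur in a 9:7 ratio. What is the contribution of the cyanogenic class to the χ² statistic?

The 9:7 ratio has 16 parts, so with N = 2285 the expected counts are:
  cyanogenic: 2285 × 9/16 = 1285.3125
  acyanogenic: 2285 × 7/16 = 999.6875
Contribution of cyanogenic: (1415 − 1285.3125)² / 1285.3125 = 13.0854

13.085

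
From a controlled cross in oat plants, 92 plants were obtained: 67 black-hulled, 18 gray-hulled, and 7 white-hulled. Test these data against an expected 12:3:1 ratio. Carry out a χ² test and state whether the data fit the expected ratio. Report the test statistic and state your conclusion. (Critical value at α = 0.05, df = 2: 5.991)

Total ratio parts = 16. Expected numbers out of 92:
  black-hulled: 92 × 12/16 = 69
  gray-hulled: 92 × 3/16 = 17.25
  white-hulled: 92 × 1/16 = 5.75
χ² = Σ (O − E)² / E
  black-hulled: (67 − 69)² / 69 = 0.0580
  gray-hulled: (18 − 17.25)² / 17.25 = 0.0326
  white-hulled: (7 − 5.75)² / 5.75 = 0.2717
χ² = 0.0580 + 0.0326 + 0.2717 = 0.3623 ≈ 0.362
Degrees of freedom = 3 − 1 = 2; critical value at α = 0.05 is 5.991.
Since 0.362 < 5.991, we fail to reject the null hypothesis — the data are consistent with the 12:3:1 ratio.

0.362; consistent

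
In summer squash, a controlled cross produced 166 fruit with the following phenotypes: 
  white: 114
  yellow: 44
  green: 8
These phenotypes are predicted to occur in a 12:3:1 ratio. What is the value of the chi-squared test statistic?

6.755

The 12:3:1 ratio has 16 parts, so with N = 166 the expected counts are:
  white: 166 × 12/16 = 124.5
  yellow: 166 × 3/16 = 31.125
  green: 166 × 1/16 = 10.375
χ² = Σ (O − E)² / E
  white: (114 − 124.5)² / 124.5 = 0.8855
  yellow: (44 − 31.125)² / 31.125 = 5.3258
  green: (8 − 10.375)² / 10.375 = 0.5437
χ² = 0.8855 + 5.3258 + 0.5437 = 6.755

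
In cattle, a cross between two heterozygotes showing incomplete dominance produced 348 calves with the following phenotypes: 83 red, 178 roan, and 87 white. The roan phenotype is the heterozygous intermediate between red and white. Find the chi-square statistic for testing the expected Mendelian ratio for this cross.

0.276

With incomplete dominance, a heterozygote × heterozygote cross gives a 1:2:1 phenotypic ratio.
Expected counts for N = 348 under a 1:2:1 ratio (total parts = 4):
  red: 348 × 1/4 = 87
  roan: 348 × 2/4 = 174
  white: 348 × 1/4 = 87
χ² = Σ (O − E)² / E
  red: (83 − 87)² / 87 = 0.1839
  roan: (178 − 174)² / 174 = 0.0920
  white: (87 − 87)² / 87 = 0.0000
χ² = 0.1839 + 0.0920 + 0.0000 = 0.2759 ≈ 0.276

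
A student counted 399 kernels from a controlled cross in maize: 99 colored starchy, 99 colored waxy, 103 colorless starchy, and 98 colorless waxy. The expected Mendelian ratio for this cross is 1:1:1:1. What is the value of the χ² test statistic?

0.148

Expected counts for N = 399 under a 1:1:1:1 ratio (total parts = 4):
  colored starchy: 399 × 1/4 = 99.75
  colored waxy: 399 × 1/4 = 99.75
  colorless starchy: 399 × 1/4 = 99.75
  colorless waxy: 399 × 1/4 = 99.75
χ² = Σ (O − E)² / E
  colored starchy: (99 − 99.75)² / 99.75 = 0.0056
  colored waxy: (99 − 99.75)² / 99.75 = 0.0056
  colorless starchy: (103 − 99.75)² / 99.75 = 0.1059
  colorless waxy: (98 − 99.75)² / 99.75 = 0.0307
χ² = 0.0056 + 0.0056 + 0.1059 + 0.0307 = 0.1478 ≈ 0.148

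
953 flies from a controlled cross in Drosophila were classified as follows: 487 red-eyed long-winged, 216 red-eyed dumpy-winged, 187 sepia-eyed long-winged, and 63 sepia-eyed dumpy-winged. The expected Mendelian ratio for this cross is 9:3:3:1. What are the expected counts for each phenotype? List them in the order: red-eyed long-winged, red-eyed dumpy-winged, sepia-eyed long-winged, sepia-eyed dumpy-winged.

536.0625, 178.6875, 178.6875, 59.5625

Expected counts for N = 953 under a 9:3:3:1 ratio (total parts = 16):
  red-eyed long-winged: 953 × 9/16 = 536.0625
  red-eyed dumpy-winged: 953 × 3/16 = 178.6875
  sepia-eyed long-winged: 953 × 3/16 = 178.6875
  sepia-eyed dumpy-winged: 953 × 1/16 = 59.5625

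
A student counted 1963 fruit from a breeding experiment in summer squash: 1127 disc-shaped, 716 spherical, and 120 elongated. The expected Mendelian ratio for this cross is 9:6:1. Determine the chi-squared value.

Under the 9:6:1 hypothesis (Σ ratio = 16, N = 1963):
  disc-shaped: 1963 × 9/16 = 1104.1875
  spherical: 1963 × 6/16 = 736.125
  elongated: 1963 × 1/16 = 122.6875
χ² = Σ (O − E)² / E
  disc-shaped: (1127 − 1104.1875)² / 1104.1875 = 0.4713
  spherical: (716 − 736.125)² / 736.125 = 0.5502
  elongated: (120 − 122.6875)² / 122.6875 = 0.0589
χ² = 0.4713 + 0.5502 + 0.0589 = 1.0804 ≈ 1.080

1.080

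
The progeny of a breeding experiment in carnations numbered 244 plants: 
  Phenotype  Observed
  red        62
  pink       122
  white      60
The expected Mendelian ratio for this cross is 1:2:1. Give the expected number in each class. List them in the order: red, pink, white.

Under the 1:2:1 hypothesis (Σ ratio = 4, N = 244):
  red: 244 × 1/4 = 61
  pink: 244 × 2/4 = 122
  white: 244 × 1/4 = 61

61, 122, 61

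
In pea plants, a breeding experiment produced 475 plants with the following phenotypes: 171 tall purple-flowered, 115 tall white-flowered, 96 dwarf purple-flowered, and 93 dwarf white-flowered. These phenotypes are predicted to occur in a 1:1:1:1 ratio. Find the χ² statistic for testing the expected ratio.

Under the 1:1:1:1 hypothesis (Σ ratio = 4, N = 475):
  tall purple-flowered: 475 × 1/4 = 118.75
  tall white-flowered: 475 × 1/4 = 118.75
  dwarf purple-flowered: 475 × 1/4 = 118.75
  dwarf white-flowered: 475 × 1/4 = 118.75
χ² = Σ (O − E)² / E
  tall purple-flowered: (171 − 118.75)² / 118.75 = 22.9900
  tall white-flowered: (115 − 118.75)² / 118.75 = 0.1184
  dwarf purple-flowered: (96 − 118.75)² / 118.75 = 4.3584
  dwarf white-flowered: (93 − 118.75)² / 118.75 = 5.5837
χ² = 22.9900 + 0.1184 + 4.3584 + 5.5837 = 33.0505 ≈ 33.051

33.051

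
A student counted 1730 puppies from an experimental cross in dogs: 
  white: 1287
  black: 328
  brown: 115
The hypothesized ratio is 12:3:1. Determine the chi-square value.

0.563

The 12:3:1 ratio has 16 parts, so with N = 1730 the expected counts are:
  white: 1730 × 12/16 = 1297.5
  black: 1730 × 3/16 = 324.375
  brown: 1730 × 1/16 = 108.125
χ² = Σ (O − E)² / E
  white: (1287 − 1297.5)² / 1297.5 = 0.0850
  black: (328 − 324.375)² / 324.375 = 0.0405
  brown: (115 − 108.125)² / 108.125 = 0.4371
χ² = 0.0850 + 0.0405 + 0.4371 = 0.5626 ≈ 0.563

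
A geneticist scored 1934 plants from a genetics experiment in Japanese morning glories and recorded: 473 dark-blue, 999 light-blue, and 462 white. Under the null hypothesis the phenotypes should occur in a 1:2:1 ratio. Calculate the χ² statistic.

2.243

Expected counts for N = 1934 under a 1:2:1 ratio (total parts = 4):
  dark-blue: 1934 × 1/4 = 483.5
  light-blue: 1934 × 2/4 = 967
  white: 1934 × 1/4 = 483.5
χ² = Σ (O − E)² / E
  dark-blue: (473 − 483.5)² / 483.5 = 0.2280
  light-blue: (999 − 967)² / 967 = 1.0589
  white: (462 − 483.5)² / 483.5 = 0.9560
χ² = 0.2280 + 1.0589 + 0.9560 = 2.2429 ≈ 2.243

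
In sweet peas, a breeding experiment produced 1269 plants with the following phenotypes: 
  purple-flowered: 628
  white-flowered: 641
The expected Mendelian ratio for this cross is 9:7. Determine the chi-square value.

Under the 9:7 hypothesis (Σ ratio = 16, N = 1269):
  purple-flowered: 1269 × 9/16 = 713.8125
  white-flowered: 1269 × 7/16 = 555.1875
χ² = Σ (O − E)² / E
  purple-flowered: (628 − 713.8125)² / 713.8125 = 10.3161
  white-flowered: (641 − 555.1875)² / 555.1875 = 13.2636
χ² = 10.3161 + 13.2636 = 23.5797 ≈ 23.580

23.580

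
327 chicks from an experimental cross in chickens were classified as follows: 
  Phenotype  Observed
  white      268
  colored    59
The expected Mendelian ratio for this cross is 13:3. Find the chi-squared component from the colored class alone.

0.087

Under the 13:3 hypothesis (Σ ratio = 16, N = 327):
  white: 327 × 13/16 = 265.6875
  colored: 327 × 3/16 = 61.3125
Contribution of colored: (59 − 61.3125)² / 61.3125 = 0.0872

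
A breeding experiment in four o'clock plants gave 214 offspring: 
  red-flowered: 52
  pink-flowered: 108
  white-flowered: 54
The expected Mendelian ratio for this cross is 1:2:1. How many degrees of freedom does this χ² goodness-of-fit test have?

A goodness-of-fit test with 3 phenotype classes has df = 3 − 1 = 2.

2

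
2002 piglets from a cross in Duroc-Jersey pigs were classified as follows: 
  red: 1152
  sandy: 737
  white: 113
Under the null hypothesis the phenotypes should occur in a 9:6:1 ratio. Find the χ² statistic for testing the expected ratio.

2.021

Total ratio parts = 16. Expected numbers out of 2002:
  red: 2002 × 9/16 = 1126.125
  sandy: 2002 × 6/16 = 750.75
  white: 2002 × 1/16 = 125.125
χ² = Σ (O − E)² / E
  red: (1152 − 1126.125)² / 1126.125 = 0.5945
  sandy: (737 − 750.75)² / 750.75 = 0.2518
  white: (113 − 125.125)² / 125.125 = 1.1750
χ² = 0.5945 + 0.2518 + 1.1750 = 2.0213 ≈ 2.021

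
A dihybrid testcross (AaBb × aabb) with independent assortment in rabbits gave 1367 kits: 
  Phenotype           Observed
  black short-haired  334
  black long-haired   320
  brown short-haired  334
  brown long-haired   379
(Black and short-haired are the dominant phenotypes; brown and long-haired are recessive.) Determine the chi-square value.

5.796

A dihybrid testcross with independent assortment gives a 1:1:1:1 ratio.
Expected counts for N = 1367 under a 1:1:1:1 ratio (total parts = 4):
  black short-haired: 1367 × 1/4 = 341.75
  black long-haired: 1367 × 1/4 = 341.75
  brown short-haired: 1367 × 1/4 = 341.75
  brown long-haired: 1367 × 1/4 = 341.75
χ² = Σ (O − E)² / E
  black short-haired: (334 − 341.75)² / 341.75 = 0.1757
  black long-haired: (320 − 341.75)² / 341.75 = 1.3842
  brown short-haired: (334 − 341.75)² / 341.75 = 0.1757
  brown long-haired: (379 − 341.75)² / 341.75 = 4.0602
χ² = 0.1757 + 1.3842 + 0.1757 + 4.0602 = 5.7958 ≈ 5.796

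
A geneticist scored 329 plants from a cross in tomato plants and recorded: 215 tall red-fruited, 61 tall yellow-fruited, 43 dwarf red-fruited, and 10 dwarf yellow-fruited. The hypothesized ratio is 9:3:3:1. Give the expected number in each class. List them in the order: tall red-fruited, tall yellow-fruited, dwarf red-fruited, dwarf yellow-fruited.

Total ratio parts = 16. Expected numbers out of 329:
  tall red-fruited: 329 × 9/16 = 185.0625
  tall yellow-fruited: 329 × 3/16 = 61.6875
  dwarf red-fruited: 329 × 3/16 = 61.6875
  dwarf yellow-fruited: 329 × 1/16 = 20.5625

185.0625, 61.6875, 61.6875, 20.5625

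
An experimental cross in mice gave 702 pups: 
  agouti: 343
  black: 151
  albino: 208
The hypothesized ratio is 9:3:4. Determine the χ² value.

The 9:3:4 ratio has 16 parts, so with N = 702 the expected counts are:
  agouti: 702 × 9/16 = 394.875
  black: 702 × 3/16 = 131.625
  albino: 702 × 4/16 = 175.5
χ² = Σ (O − E)² / E
  agouti: (343 − 394.875)² / 394.875 = 6.8149
  black: (151 − 131.625)² / 131.625 = 2.8520
  albino: (208 − 175.5)² / 175.5 = 6.0185
χ² = 6.8149 + 2.8520 + 6.0185 = 15.6854 ≈ 15.685

15.685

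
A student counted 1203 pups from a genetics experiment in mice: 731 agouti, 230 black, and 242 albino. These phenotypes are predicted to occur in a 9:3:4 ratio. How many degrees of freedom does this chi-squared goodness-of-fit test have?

A goodness-of-fit test with 3 phenotype classes has df = 3 − 1 = 2.

2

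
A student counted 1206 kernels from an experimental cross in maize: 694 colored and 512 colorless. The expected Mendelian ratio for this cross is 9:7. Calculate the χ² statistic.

0.823

Under the 9:7 hypothesis (Σ ratio = 16, N = 1206):
  colored: 1206 × 9/16 = 678.375
  colorless: 1206 × 7/16 = 527.625
χ² = Σ (O − E)² / E
  colored: (694 − 678.375)² / 678.375 = 0.3599
  colorless: (512 − 527.625)² / 527.625 = 0.4627
χ² = 0.3599 + 0.4627 = 0.8226 ≈ 0.823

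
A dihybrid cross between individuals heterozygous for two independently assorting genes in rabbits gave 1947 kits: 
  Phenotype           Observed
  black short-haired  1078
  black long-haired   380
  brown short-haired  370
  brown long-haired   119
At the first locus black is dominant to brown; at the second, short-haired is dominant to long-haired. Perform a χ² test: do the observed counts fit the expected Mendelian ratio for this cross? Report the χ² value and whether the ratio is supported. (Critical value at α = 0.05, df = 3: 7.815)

1.007; consistent

A dihybrid F₂ with independent assortment and complete dominance at both loci gives a 9:3:3:1 phenotypic ratio.
Total ratio parts = 16. Expected numbers out of 1947:
  black short-haired: 1947 × 9/16 = 1095.1875
  black long-haired: 1947 × 3/16 = 365.0625
  brown short-haired: 1947 × 3/16 = 365.0625
  brown long-haired: 1947 × 1/16 = 121.6875
χ² = Σ (O − E)² / E
  black short-haired: (1078 − 1095.1875)² / 1095.1875 = 0.2697
  black long-haired: (380 − 365.0625)² / 365.0625 = 0.6112
  brown short-haired: (370 − 365.0625)² / 365.0625 = 0.0668
  brown long-haired: (119 − 121.6875)² / 121.6875 = 0.0594
χ² = 0.2697 + 0.6112 + 0.0668 + 0.0594 = 1.0071 ≈ 1.007
Degrees of freedom = 4 − 1 = 3; critical value at α = 0.05 is 7.815.
Since 1.007 < 7.815, we fail to reject the null hypothesis — the data are consistent with the 9:3:3:1 ratio.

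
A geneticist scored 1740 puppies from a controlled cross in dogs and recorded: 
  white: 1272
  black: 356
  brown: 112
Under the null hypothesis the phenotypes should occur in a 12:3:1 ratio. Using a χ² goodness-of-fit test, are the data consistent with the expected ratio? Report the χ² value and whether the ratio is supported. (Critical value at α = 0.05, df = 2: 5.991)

The 12:3:1 ratio has 16 parts, so with N = 1740 the expected counts are:
  white: 1740 × 12/16 = 1305
  black: 1740 × 3/16 = 326.25
  brown: 1740 × 1/16 = 108.75
χ² = Σ (O − E)² / E
  white: (1272 − 1305)² / 1305 = 0.8345
  black: (356 − 326.25)² / 326.25 = 2.7128
  brown: (112 − 108.75)² / 108.75 = 0.0971
χ² = 0.8345 + 2.7128 + 0.0971 = 3.6444 ≈ 3.644
Degrees of freedom = 3 − 1 = 2; critical value at α = 0.05 is 5.991.
Since 3.644 < 5.991, we fail to reject the null hypothesis — the data are consistent with the 12:3:1 ratio.

3.644; consistent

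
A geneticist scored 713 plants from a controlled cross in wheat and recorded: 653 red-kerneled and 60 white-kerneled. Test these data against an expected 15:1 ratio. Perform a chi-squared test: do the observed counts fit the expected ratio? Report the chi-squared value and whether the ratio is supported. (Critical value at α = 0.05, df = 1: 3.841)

5.704; not consistent

Total ratio parts = 16. Expected numbers out of 713:
  red-kerneled: 713 × 15/16 = 668.4375
  white-kerneled: 713 × 1/16 = 44.5625
χ² = Σ (O − E)² / E
  red-kerneled: (653 − 668.4375)² / 668.4375 = 0.3565
  white-kerneled: (60 − 44.5625)² / 44.5625 = 5.3479
χ² = 0.3565 + 5.3479 = 5.7044 ≈ 5.704
Degrees of freedom = 2 − 1 = 1; critical value at α = 0.05 is 3.841.
Since 5.704 > 3.841, we reject the null hypothesis — the data do not fit the 15:1 ratio.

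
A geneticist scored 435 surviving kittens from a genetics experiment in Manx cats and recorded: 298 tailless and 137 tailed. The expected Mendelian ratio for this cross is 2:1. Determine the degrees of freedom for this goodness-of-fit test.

1

A goodness-of-fit test with 2 phenotype classes has df = 2 − 1 = 1.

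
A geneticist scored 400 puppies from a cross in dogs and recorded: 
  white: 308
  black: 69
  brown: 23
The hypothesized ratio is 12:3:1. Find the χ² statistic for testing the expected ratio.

0.853

Under the 12:3:1 hypothesis (Σ ratio = 16, N = 400):
  white: 400 × 12/16 = 300
  black: 400 × 3/16 = 75
  brown: 400 × 1/16 = 25
χ² = Σ (O − E)² / E
  white: (308 − 300)² / 300 = 0.2133
  black: (69 − 75)² / 75 = 0.4800
  brown: (23 − 25)² / 25 = 0.1600
χ² = 0.2133 + 0.4800 + 0.1600 = 0.8533 ≈ 0.853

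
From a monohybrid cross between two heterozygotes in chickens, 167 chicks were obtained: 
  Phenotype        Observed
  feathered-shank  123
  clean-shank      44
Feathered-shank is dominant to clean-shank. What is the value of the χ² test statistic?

For a monohybrid cross between heterozygotes with complete dominance, the expected phenotypic ratio is 3:1.
Expected counts for N = 167 under a 3:1 ratio (total parts = 4):
  feathered-shank: 167 × 3/4 = 125.25
  clean-shank: 167 × 1/4 = 41.75
χ² = Σ (O − E)² / E
  feathered-shank: (123 − 125.25)² / 125.25 = 0.0404
  clean-shank: (44 − 41.75)² / 41.75 = 0.1213
χ² = 0.0404 + 0.1213 = 0.1617 ≈ 0.162

0.162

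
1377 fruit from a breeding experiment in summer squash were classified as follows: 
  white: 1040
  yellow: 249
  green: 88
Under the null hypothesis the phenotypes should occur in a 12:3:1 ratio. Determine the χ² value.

0.421

Expected counts for N = 1377 under a 12:3:1 ratio (total parts = 16):
  white: 1377 × 12/16 = 1032.75
  yellow: 1377 × 3/16 = 258.1875
  green: 1377 × 1/16 = 86.0625
χ² = Σ (O − E)² / E
  white: (1040 − 1032.75)² / 1032.75 = 0.0509
  yellow: (249 − 258.1875)² / 258.1875 = 0.3269
  green: (88 − 86.0625)² / 86.0625 = 0.0436
χ² = 0.0509 + 0.3269 + 0.0436 = 0.4214 ≈ 0.421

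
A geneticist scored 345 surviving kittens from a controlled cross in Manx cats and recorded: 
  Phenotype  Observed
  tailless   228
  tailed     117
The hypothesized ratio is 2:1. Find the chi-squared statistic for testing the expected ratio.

0.052

The 2:1 ratio has 3 parts, so with N = 345 the expected counts are:
  tailless: 345 × 2/3 = 230
  tailed: 345 × 1/3 = 115
χ² = Σ (O − E)² / E
  tailless: (228 − 230)² / 230 = 0.0174
  tailed: (117 − 115)² / 115 = 0.0348
χ² = 0.0174 + 0.0348 = 0.0522 ≈ 0.052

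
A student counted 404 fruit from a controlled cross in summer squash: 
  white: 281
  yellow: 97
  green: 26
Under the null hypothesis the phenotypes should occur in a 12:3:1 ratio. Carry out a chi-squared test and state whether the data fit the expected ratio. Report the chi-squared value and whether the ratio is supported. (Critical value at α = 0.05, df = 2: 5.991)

7.581; not consistent

Under the 12:3:1 hypothesis (Σ ratio = 16, N = 404):
  white: 404 × 12/16 = 303
  yellow: 404 × 3/16 = 75.75
  green: 404 × 1/16 = 25.25
χ² = Σ (O − E)² / E
  white: (281 − 303)² / 303 = 1.5974
  yellow: (97 − 75.75)² / 75.75 = 5.9612
  green: (26 − 25.25)² / 25.25 = 0.0223
χ² = 1.5974 + 5.9612 + 0.0223 = 7.5809 ≈ 7.581
Degrees of freedom = 3 − 1 = 2; critical value at α = 0.05 is 5.991.
Since 7.581 > 5.991, we reject the null hypothesis — the data do not fit the 12:3:1 ratio.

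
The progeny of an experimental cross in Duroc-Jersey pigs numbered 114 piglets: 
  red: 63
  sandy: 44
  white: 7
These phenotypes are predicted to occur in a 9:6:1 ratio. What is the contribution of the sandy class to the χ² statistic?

Total ratio parts = 16. Expected numbers out of 114:
  red: 114 × 9/16 = 64.125
  sandy: 114 × 6/16 = 42.75
  white: 114 × 1/16 = 7.125
Contribution of sandy: (44 − 42.75)² / 42.75 = 0.0365

0.037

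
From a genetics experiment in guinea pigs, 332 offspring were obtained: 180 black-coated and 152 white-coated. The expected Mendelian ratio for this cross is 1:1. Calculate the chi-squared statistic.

Total ratio parts = 2. Expected numbers out of 332:
  black-coated: 332 × 1/2 = 166
  white-coated: 332 × 1/2 = 166
χ² = Σ (O − E)² / E
  black-coated: (180 − 166)² / 166 = 1.1807
  white-coated: (152 − 166)² / 166 = 1.1807
χ² = 1.1807 + 1.1807 = 2.3614 ≈ 2.361

2.361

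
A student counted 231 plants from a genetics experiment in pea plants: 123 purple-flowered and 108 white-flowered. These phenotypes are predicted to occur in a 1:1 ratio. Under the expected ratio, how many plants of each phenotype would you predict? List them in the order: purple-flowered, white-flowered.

115.5, 115.5

Under the 1:1 hypothesis (Σ ratio = 2, N = 231):
  purple-flowered: 231 × 1/2 = 115.5
  white-flowered: 231 × 1/2 = 115.5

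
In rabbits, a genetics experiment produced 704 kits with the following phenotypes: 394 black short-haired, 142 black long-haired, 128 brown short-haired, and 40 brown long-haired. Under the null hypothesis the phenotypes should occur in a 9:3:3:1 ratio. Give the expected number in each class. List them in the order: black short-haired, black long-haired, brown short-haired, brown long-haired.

396, 132, 132, 44

Expected counts for N = 704 under a 9:3:3:1 ratio (total parts = 16):
  black short-haired: 704 × 9/16 = 396
  black long-haired: 704 × 3/16 = 132
  brown short-haired: 704 × 3/16 = 132
  brown long-haired: 704 × 1/16 = 44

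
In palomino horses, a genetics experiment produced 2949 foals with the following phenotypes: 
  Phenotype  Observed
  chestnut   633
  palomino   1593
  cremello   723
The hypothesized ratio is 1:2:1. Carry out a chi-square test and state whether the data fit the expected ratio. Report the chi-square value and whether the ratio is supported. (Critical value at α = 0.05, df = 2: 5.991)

Under the 1:2:1 hypothesis (Σ ratio = 4, N = 2949):
  chestnut: 2949 × 1/4 = 737.25
  palomino: 2949 × 2/4 = 1474.5
  cremello: 2949 × 1/4 = 737.25
χ² = Σ (O − E)² / E
  chestnut: (633 − 737.25)² / 737.25 = 14.7414
  palomino: (1593 − 1474.5)² / 1474.5 = 9.5234
  cremello: (723 − 737.25)² / 737.25 = 0.2754
χ² = 14.7414 + 9.5234 + 0.2754 = 24.5402 ≈ 24.540
Degrees of freedom = 3 − 1 = 2; critical value at α = 0.05 is 5.991.
Since 24.540 > 5.991, we reject the null hypothesis — the data do not fit the 1:2:1 ratio.

24.540; not consistent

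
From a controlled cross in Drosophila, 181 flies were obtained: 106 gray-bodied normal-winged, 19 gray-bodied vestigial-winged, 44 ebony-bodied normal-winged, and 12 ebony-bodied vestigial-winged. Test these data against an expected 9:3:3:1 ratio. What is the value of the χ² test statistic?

Expected counts for N = 181 under a 9:3:3:1 ratio (total parts = 16):
  gray-bodied normal-winged: 181 × 9/16 = 101.8125
  gray-bodied vestigial-winged: 181 × 3/16 = 33.9375
  ebony-bodied normal-winged: 181 × 3/16 = 33.9375
  ebony-bodied vestigial-winged: 181 × 1/16 = 11.3125
χ² = Σ (O − E)² / E
  gray-bodied normal-winged: (106 − 101.8125)² / 101.8125 = 0.1722
  gray-bodied vestigial-winged: (19 − 33.9375)² / 33.9375 = 6.5747
  ebony-bodied normal-winged: (44 − 33.9375)² / 33.9375 = 2.9835
  ebony-bodied vestigial-winged: (12 − 11.3125)² / 11.3125 = 0.0418
χ² = 0.1722 + 6.5747 + 2.9835 + 0.0418 = 9.7722 ≈ 9.772

9.772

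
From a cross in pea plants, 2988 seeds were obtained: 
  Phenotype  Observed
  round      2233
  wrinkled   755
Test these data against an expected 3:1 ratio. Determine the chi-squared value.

Total ratio parts = 4. Expected numbers out of 2988:
  round: 2988 × 3/4 = 2241
  wrinkled: 2988 × 1/4 = 747
χ² = Σ (O − E)² / E
  round: (2233 − 2241)² / 2241 = 0.0286
  wrinkled: (755 − 747)² / 747 = 0.0857
χ² = 0.0286 + 0.0857 = 0.1143 ≈ 0.114

0.114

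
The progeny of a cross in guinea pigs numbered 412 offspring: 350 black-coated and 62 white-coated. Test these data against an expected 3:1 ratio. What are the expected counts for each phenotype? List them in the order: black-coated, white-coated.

Total ratio parts = 4. Expected numbers out of 412:
  black-coated: 412 × 3/4 = 309
  white-coated: 412 × 1/4 = 103

309, 103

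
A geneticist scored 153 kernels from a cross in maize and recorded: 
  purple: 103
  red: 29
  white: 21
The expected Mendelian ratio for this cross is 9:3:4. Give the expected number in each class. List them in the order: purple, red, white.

86.0625, 28.6875, 38.25

The 9:3:4 ratio has 16 parts, so with N = 153 the expected counts are:
  purple: 153 × 9/16 = 86.0625
  red: 153 × 3/16 = 28.6875
  white: 153 × 4/16 = 38.25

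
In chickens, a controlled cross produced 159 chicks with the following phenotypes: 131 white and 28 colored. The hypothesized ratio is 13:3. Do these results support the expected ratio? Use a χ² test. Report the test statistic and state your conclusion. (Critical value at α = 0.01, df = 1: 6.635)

0.136; consistent

Expected counts for N = 159 under a 13:3 ratio (total parts = 16):
  white: 159 × 13/16 = 129.1875
  colored: 159 × 3/16 = 29.8125
χ² = Σ (O − E)² / E
  white: (131 − 129.1875)² / 129.1875 = 0.0254
  colored: (28 − 29.8125)² / 29.8125 = 0.1102
χ² = 0.0254 + 0.1102 = 0.1356 ≈ 0.136
Degrees of freedom = 2 − 1 = 1; critical value at α = 0.01 is 6.635.
Since 0.136 < 6.635, we fail to reject the null hypothesis — the data are consistent with the 13:3 ratio.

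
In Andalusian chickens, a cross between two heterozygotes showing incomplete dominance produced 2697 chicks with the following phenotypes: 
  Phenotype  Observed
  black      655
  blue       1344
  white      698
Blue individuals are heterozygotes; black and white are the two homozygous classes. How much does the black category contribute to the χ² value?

With incomplete dominance, a heterozygote × heterozygote cross gives a 1:2:1 phenotypic ratio.
The 1:2:1 ratio has 4 parts, so with N = 2697 the expected counts are:
  black: 2697 × 1/4 = 674.25
  blue: 2697 × 2/4 = 1348.5
  white: 2697 × 1/4 = 674.25
Contribution of black: (655 − 674.25)² / 674.25 = 0.5496

0.550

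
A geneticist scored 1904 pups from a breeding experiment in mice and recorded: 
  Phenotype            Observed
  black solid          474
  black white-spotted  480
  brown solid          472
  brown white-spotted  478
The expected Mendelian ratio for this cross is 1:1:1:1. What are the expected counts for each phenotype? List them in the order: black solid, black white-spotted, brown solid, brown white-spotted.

Under the 1:1:1:1 hypothesis (Σ ratio = 4, N = 1904):
  black solid: 1904 × 1/4 = 476
  black white-spotted: 1904 × 1/4 = 476
  brown solid: 1904 × 1/4 = 476
  brown white-spotted: 1904 × 1/4 = 476

476, 476, 476, 476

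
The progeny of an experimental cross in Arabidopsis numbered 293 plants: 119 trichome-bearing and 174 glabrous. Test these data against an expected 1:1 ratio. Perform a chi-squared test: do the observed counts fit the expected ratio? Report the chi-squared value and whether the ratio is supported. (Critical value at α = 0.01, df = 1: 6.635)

10.324; not consistent

The 1:1 ratio has 2 parts, so with N = 293 the expected counts are:
  trichome-bearing: 293 × 1/2 = 146.5
  glabrous: 293 × 1/2 = 146.5
χ² = Σ (O − E)² / E
  trichome-bearing: (119 − 146.5)² / 146.5 = 5.1621
  glabrous: (174 − 146.5)² / 146.5 = 5.1621
χ² = 5.1621 + 5.1621 = 10.3242 ≈ 10.324
Degrees of freedom = 2 − 1 = 1; critical value at α = 0.01 is 6.635.
Since 10.324 > 6.635, we reject the null hypothesis — the data do not fit the 1:1 ratio.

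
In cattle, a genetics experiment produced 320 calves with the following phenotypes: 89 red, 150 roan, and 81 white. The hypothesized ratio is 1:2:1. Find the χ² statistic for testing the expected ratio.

Expected counts for N = 320 under a 1:2:1 ratio (total parts = 4):
  red: 320 × 1/4 = 80
  roan: 320 × 2/4 = 160
  white: 320 × 1/4 = 80
χ² = Σ (O − E)² / E
  red: (89 − 80)² / 80 = 1.0125
  roan: (150 − 160)² / 160 = 0.6250
  white: (81 − 80)² / 80 = 0.0125
χ² = 1.0125 + 0.6250 + 0.0125 = 1.650

1.650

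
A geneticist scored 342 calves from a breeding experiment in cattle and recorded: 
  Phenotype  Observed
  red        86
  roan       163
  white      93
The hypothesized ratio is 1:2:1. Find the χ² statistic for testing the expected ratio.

1.035

Under the 1:2:1 hypothesis (Σ ratio = 4, N = 342):
  red: 342 × 1/4 = 85.5
  roan: 342 × 2/4 = 171
  white: 342 × 1/4 = 85.5
χ² = Σ (O − E)² / E
  red: (86 − 85.5)² / 85.5 = 0.0029
  roan: (163 − 171)² / 171 = 0.3743
  white: (93 − 85.5)² / 85.5 = 0.6579
χ² = 0.0029 + 0.3743 + 0.6579 = 1.0351 ≈ 1.035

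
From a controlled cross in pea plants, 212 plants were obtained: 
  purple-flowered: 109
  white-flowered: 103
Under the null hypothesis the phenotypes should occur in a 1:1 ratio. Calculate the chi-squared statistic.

0.170

Under the 1:1 hypothesis (Σ ratio = 2, N = 212):
  purple-flowered: 212 × 1/2 = 106
  white-flowered: 212 × 1/2 = 106
χ² = Σ (O − E)² / E
  purple-flowered: (109 − 106)² / 106 = 0.0849
  white-flowered: (103 − 106)² / 106 = 0.0849
χ² = 0.0849 + 0.0849 = 0.1698 ≈ 0.170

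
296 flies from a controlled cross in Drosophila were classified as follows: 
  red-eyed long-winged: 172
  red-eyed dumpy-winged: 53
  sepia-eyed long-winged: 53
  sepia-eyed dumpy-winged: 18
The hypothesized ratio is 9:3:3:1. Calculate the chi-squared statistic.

Under the 9:3:3:1 hypothesis (Σ ratio = 16, N = 296):
  red-eyed long-winged: 296 × 9/16 = 166.5
  red-eyed dumpy-winged: 296 × 3/16 = 55.5
  sepia-eyed long-winged: 296 × 3/16 = 55.5
  sepia-eyed dumpy-winged: 296 × 1/16 = 18.5
χ² = Σ (O − E)² / E
  red-eyed long-winged: (172 − 166.5)² / 166.5 = 0.1817
  red-eyed dumpy-winged: (53 − 55.5)² / 55.5 = 0.1126
  sepia-eyed long-winged: (53 − 55.5)² / 55.5 = 0.1126
  sepia-eyed dumpy-winged: (18 − 18.5)² / 18.5 = 0.0135
χ² = 0.1817 + 0.1126 + 0.1126 + 0.0135 = 0.4204 ≈ 0.420

0.420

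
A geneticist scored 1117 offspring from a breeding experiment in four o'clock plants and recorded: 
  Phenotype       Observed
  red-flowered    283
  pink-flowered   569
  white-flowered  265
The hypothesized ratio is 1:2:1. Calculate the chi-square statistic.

0.975

Expected counts for N = 1117 under a 1:2:1 ratio (total parts = 4):
  red-flowered: 1117 × 1/4 = 279.25
  pink-flowered: 1117 × 2/4 = 558.5
  white-flowered: 1117 × 1/4 = 279.25
χ² = Σ (O − E)² / E
  red-flowered: (283 − 279.25)² / 279.25 = 0.0504
  pink-flowered: (569 − 558.5)² / 558.5 = 0.1974
  white-flowered: (265 − 279.25)² / 279.25 = 0.7272
χ² = 0.0504 + 0.1974 + 0.7272 = 0.975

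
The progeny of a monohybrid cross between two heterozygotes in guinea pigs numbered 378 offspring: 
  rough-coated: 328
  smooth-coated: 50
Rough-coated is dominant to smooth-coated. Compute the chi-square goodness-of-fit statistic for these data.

27.940

For a monohybrid cross between heterozygotes with complete dominance, the expected phenotypic ratio is 3:1.
Total ratio parts = 4. Expected numbers out of 378:
  rough-coated: 378 × 3/4 = 283.5
  smooth-coated: 378 × 1/4 = 94.5
χ² = Σ (O − E)² / E
  rough-coated: (328 − 283.5)² / 283.5 = 6.9850
  smooth-coated: (50 − 94.5)² / 94.5 = 20.9550
χ² = 6.9850 + 20.9550 = 27.940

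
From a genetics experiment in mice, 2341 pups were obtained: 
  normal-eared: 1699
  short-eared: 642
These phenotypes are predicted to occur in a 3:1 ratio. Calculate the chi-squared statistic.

The 3:1 ratio has 4 parts, so with N = 2341 the expected counts are:
  normal-eared: 2341 × 3/4 = 1755.75
  short-eared: 2341 × 1/4 = 585.25
χ² = Σ (O − E)² / E
  normal-eared: (1699 − 1755.75)² / 1755.75 = 1.8343
  short-eared: (642 − 585.25)² / 585.25 = 5.5029
χ² = 1.8343 + 5.5029 = 7.3372 ≈ 7.337

7.337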